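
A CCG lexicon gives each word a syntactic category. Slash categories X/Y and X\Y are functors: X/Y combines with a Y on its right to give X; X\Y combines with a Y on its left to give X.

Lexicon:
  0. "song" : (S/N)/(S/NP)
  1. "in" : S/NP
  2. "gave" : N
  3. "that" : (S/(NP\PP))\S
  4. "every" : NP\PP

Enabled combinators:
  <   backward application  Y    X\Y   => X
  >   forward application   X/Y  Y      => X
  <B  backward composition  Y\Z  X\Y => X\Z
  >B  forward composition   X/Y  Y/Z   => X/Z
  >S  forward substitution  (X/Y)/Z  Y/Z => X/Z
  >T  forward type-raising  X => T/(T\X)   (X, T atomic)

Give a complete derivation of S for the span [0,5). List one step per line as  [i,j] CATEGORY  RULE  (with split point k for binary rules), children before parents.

[0,5] S   >
  [0,4] S/(NP\PP)   <
    [0,3] S   >
      [0,2] S/N   >
        [0,1] "song" : (S/N)/(S/NP)
        [1,2] "in" : S/NP
      [2,3] "gave" : N
    [3,4] "that" : (S/(NP\PP))\S
  [4,5] "every" : NP\PP

[0,1] (S/N)/(S/NP)  lex  "song"
[1,2] S/NP  lex  "in"
[0,2] S/N  >  k=1
[2,3] N  lex  "gave"
[0,3] S  >  k=2
[3,4] (S/(NP\PP))\S  lex  "that"
[0,4] S/(NP\PP)  <  k=3
[4,5] NP\PP  lex  "every"
[0,5] S  >  k=4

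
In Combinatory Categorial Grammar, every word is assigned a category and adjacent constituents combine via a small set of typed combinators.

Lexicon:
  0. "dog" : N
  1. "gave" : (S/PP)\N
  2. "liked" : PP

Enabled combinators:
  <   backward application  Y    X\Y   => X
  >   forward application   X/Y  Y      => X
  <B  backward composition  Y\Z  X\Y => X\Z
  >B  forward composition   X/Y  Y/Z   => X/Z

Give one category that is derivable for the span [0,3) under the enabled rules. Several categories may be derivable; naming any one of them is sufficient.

S

[0,3] S   >
  [0,2] S/PP   <
    [0,1] "dog" : N
    [1,2] "gave" : (S/PP)\N
  [2,3] "liked" : PP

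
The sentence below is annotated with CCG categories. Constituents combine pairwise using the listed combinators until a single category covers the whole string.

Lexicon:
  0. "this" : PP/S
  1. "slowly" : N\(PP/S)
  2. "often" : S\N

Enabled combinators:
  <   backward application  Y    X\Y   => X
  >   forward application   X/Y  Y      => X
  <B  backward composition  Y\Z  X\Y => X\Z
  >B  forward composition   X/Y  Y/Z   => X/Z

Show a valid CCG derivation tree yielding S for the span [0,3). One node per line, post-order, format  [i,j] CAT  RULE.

[0,3] S   <
  [0,2] N   <
    [0,1] "this" : PP/S
    [1,2] "slowly" : N\(PP/S)
  [2,3] "often" : S\N

[0,1] PP/S  lex  "this"
[1,2] N\(PP/S)  lex  "slowly"
[0,2] N  <  k=1
[2,3] S\N  lex  "often"
[0,3] S  <  k=2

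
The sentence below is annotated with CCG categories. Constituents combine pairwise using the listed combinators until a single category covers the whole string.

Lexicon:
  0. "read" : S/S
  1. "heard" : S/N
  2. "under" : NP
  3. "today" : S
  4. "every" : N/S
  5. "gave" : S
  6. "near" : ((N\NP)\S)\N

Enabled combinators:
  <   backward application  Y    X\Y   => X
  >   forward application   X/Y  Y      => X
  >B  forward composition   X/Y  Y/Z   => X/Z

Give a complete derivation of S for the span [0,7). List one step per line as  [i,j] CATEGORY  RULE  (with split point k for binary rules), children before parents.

[0,7] S   >
  [0,2] S/N   >B
    [0,1] "read" : S/S
    [1,2] "heard" : S/N
  [2,7] N   <
    [2,3] "under" : NP
    [3,7] N\NP   <
      [3,4] "today" : S
      [4,7] (N\NP)\S   <
        [4,6] N   >
          [4,5] "every" : N/S
          [5,6] "gave" : S
        [6,7] "near" : ((N\NP)\S)\N

[0,1] S/S  lex  "read"
[1,2] S/N  lex  "heard"
[0,2] S/N  >B  k=1
[2,3] NP  lex  "under"
[3,4] S  lex  "today"
[4,5] N/S  lex  "every"
[5,6] S  lex  "gave"
[4,6] N  >  k=5
[6,7] ((N\NP)\S)\N  lex  "near"
[4,7] (N\NP)\S  <  k=6
[3,7] N\NP  <  k=4
[2,7] N  <  k=3
[0,7] S  >  k=2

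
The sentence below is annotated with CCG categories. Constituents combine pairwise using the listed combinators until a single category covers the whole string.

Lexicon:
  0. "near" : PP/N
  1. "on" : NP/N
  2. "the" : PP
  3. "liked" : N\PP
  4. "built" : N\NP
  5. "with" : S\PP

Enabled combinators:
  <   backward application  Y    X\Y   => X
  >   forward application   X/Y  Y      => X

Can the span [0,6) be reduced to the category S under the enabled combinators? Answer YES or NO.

YES

[0,6] S   <
  [0,5] PP   >
    [0,1] "near" : PP/N
    [1,5] N   <
      [1,4] NP   >
        [1,2] "on" : NP/N
        [2,4] N   <
          [2,3] "the" : PP
          [3,4] "liked" : N\PP
      [4,5] "built" : N\NP
  [5,6] "with" : S\PP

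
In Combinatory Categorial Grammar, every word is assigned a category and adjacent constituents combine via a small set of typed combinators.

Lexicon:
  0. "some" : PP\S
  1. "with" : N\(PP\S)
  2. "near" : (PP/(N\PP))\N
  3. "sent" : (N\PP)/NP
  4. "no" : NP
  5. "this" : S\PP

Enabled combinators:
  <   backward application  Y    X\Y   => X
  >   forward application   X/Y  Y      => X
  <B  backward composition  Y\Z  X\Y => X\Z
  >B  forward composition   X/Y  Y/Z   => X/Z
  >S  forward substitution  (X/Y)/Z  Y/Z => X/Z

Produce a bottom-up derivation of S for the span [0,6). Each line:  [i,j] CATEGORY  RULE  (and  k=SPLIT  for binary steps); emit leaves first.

[0,1] PP\S  lex  "some"
[1,2] N\(PP\S)  lex  "with"
[0,2] N  <  k=1
[2,3] (PP/(N\PP))\N  lex  "near"
[0,3] PP/(N\PP)  <  k=2
[3,4] (N\PP)/NP  lex  "sent"
[4,5] NP  lex  "no"
[3,5] N\PP  >  k=4
[0,5] PP  >  k=3
[5,6] S\PP  lex  "this"
[0,6] S  <  k=5

[0,6] S   <
  [0,5] PP   >
    [0,3] PP/(N\PP)   <
      [0,2] N   <
        [0,1] "some" : PP\S
        [1,2] "with" : N\(PP\S)
      [2,3] "near" : (PP/(N\PP))\N
    [3,5] N\PP   >
      [3,4] "sent" : (N\PP)/NP
      [4,5] "no" : NP
  [5,6] "this" : S\PP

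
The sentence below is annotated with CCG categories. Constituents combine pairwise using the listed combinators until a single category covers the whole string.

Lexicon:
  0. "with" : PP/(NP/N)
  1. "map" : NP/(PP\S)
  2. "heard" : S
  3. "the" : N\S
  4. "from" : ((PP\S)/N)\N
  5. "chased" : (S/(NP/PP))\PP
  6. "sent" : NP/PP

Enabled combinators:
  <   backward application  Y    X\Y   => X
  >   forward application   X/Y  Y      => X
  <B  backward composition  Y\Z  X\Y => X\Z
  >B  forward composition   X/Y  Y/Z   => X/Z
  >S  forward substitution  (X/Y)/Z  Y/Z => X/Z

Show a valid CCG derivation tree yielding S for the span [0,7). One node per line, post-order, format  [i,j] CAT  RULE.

[0,1] PP/(NP/N)  lex  "with"
[1,2] NP/(PP\S)  lex  "map"
[2,3] S  lex  "heard"
[3,4] N\S  lex  "the"
[2,4] N  <  k=3
[4,5] ((PP\S)/N)\N  lex  "from"
[2,5] (PP\S)/N  <  k=4
[1,5] NP/N  >B  k=2
[0,5] PP  >  k=1
[5,6] (S/(NP/PP))\PP  lex  "chased"
[0,6] S/(NP/PP)  <  k=5
[6,7] NP/PP  lex  "sent"
[0,7] S  >  k=6

[0,7] S   >
  [0,6] S/(NP/PP)   <
    [0,5] PP   >
      [0,1] "with" : PP/(NP/N)
      [1,5] NP/N   >B
        [1,2] "map" : NP/(PP\S)
        [2,5] (PP\S)/N   <
          [2,4] N   <
            [2,3] "heard" : S
            [3,4] "the" : N\S
          [4,5] "from" : ((PP\S)/N)\N
    [5,6] "chased" : (S/(NP/PP))\PP
  [6,7] "sent" : NP/PP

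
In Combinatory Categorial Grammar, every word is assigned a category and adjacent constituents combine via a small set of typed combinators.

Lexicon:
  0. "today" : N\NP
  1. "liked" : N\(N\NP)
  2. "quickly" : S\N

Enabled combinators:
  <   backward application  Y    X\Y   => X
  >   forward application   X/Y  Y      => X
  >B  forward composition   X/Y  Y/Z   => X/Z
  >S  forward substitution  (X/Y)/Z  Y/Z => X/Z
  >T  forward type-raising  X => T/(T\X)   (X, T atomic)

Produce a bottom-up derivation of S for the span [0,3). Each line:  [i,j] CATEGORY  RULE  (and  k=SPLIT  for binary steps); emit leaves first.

[0,3] S   <
  [0,2] N   <
    [0,1] "today" : N\NP
    [1,2] "liked" : N\(N\NP)
  [2,3] "quickly" : S\N

[0,1] N\NP  lex  "today"
[1,2] N\(N\NP)  lex  "liked"
[0,2] N  <  k=1
[2,3] S\N  lex  "quickly"
[0,3] S  <  k=2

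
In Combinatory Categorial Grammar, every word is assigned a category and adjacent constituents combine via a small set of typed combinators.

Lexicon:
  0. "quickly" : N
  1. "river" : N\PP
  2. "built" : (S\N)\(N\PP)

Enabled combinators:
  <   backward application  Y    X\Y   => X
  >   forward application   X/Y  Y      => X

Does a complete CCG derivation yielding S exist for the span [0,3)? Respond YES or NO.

[0,3] S   <
  [0,1] "quickly" : N
  [1,3] S\N   <
    [1,2] "river" : N\PP
    [2,3] "built" : (S\N)\(N\PP)

YES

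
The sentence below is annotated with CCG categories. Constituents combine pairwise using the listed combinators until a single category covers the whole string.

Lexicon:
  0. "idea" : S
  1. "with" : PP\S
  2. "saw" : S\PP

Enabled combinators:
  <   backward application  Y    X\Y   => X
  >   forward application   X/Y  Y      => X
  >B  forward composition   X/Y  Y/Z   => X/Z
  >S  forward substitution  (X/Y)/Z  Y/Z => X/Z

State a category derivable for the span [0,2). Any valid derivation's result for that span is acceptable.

[0,3] S   <
  [0,2] PP   <
    [0,1] "idea" : S
    [1,2] "with" : PP\S
  [2,3] "saw" : S\PP

PP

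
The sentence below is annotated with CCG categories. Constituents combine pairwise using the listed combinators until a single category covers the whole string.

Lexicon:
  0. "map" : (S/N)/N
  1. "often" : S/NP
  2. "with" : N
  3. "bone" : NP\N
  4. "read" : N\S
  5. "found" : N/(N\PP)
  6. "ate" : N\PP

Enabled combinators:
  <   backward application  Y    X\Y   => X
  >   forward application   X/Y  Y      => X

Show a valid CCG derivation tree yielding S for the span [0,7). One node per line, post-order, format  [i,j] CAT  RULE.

[0,7] S   >
  [0,5] S/N   >
    [0,1] "map" : (S/N)/N
    [1,5] N   <
      [1,4] S   >
        [1,2] "often" : S/NP
        [2,4] NP   <
          [2,3] "with" : N
          [3,4] "bone" : NP\N
      [4,5] "read" : N\S
  [5,7] N   >
    [5,6] "found" : N/(N\PP)
    [6,7] "ate" : N\PP

[0,1] (S/N)/N  lex  "map"
[1,2] S/NP  lex  "often"
[2,3] N  lex  "with"
[3,4] NP\N  lex  "bone"
[2,4] NP  <  k=3
[1,4] S  >  k=2
[4,5] N\S  lex  "read"
[1,5] N  <  k=4
[0,5] S/N  >  k=1
[5,6] N/(N\PP)  lex  "found"
[6,7] N\PP  lex  "ate"
[5,7] N  >  k=6
[0,7] S  >  k=5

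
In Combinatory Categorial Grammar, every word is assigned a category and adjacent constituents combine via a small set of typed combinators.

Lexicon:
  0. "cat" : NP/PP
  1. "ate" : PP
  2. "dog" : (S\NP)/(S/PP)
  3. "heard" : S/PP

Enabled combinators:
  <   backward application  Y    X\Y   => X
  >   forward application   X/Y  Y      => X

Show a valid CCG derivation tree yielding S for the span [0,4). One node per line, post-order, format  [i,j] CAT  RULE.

[0,4] S   <
  [0,2] NP   >
    [0,1] "cat" : NP/PP
    [1,2] "ate" : PP
  [2,4] S\NP   >
    [2,3] "dog" : (S\NP)/(S/PP)
    [3,4] "heard" : S/PP

[0,1] NP/PP  lex  "cat"
[1,2] PP  lex  "ate"
[0,2] NP  >  k=1
[2,3] (S\NP)/(S/PP)  lex  "dog"
[3,4] S/PP  lex  "heard"
[2,4] S\NP  >  k=3
[0,4] S  <  k=2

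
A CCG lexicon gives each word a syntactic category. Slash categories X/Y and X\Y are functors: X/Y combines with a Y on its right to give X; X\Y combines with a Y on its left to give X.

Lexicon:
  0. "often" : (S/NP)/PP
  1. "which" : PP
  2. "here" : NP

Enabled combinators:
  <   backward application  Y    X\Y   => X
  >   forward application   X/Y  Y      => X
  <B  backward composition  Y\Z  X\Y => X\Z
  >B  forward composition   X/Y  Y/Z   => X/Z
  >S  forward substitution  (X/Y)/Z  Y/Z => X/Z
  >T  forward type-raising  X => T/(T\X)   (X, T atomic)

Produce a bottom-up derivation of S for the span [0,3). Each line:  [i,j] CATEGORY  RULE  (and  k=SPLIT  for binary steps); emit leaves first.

[0,3] S   >
  [0,2] S/NP   >
    [0,1] "often" : (S/NP)/PP
    [1,2] "which" : PP
  [2,3] "here" : NP

[0,1] (S/NP)/PP  lex  "often"
[1,2] PP  lex  "which"
[0,2] S/NP  >  k=1
[2,3] NP  lex  "here"
[0,3] S  >  k=2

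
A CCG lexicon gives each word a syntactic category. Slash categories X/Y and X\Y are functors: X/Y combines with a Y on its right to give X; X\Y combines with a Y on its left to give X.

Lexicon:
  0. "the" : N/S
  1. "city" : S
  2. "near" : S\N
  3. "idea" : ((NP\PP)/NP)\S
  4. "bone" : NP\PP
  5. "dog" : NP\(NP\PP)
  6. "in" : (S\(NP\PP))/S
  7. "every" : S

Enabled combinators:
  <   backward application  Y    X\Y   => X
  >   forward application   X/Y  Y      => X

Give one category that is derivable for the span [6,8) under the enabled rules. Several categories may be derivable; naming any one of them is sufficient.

[0,8] S   <
  [0,6] NP\PP   >
    [0,4] (NP\PP)/NP   <
      [0,3] S   <
        [0,2] N   >
          [0,1] "the" : N/S
          [1,2] "city" : S
        [2,3] "near" : S\N
      [3,4] "idea" : ((NP\PP)/NP)\S
    [4,6] NP   <
      [4,5] "bone" : NP\PP
      [5,6] "dog" : NP\(NP\PP)
  [6,8] S\(NP\PP)   >
    [6,7] "in" : (S\(NP\PP))/S
    [7,8] "every" : S

S\(NP\PP)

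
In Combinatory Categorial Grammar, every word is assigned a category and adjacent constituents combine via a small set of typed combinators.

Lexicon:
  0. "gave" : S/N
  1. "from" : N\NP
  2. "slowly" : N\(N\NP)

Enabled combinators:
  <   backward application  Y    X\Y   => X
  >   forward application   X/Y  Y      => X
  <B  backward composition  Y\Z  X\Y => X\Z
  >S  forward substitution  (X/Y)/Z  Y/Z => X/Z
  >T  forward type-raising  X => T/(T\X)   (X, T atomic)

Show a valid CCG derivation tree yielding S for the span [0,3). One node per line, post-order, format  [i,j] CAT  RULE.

[0,1] S/N  lex  "gave"
[1,2] N\NP  lex  "from"
[2,3] N\(N\NP)  lex  "slowly"
[1,3] N  <  k=2
[0,3] S  >  k=1

[0,3] S   >
  [0,1] "gave" : S/N
  [1,3] N   <
    [1,2] "from" : N\NP
    [2,3] "slowly" : N\(N\NP)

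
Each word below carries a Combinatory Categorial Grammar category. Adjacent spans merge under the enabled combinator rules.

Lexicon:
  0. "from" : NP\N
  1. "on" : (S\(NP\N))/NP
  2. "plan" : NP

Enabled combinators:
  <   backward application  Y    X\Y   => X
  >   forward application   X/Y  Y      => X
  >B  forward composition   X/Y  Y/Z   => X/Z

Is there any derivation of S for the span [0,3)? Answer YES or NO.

YES

[0,3] S   <
  [0,1] "from" : NP\N
  [1,3] S\(NP\N)   >
    [1,2] "on" : (S\(NP\N))/NP
    [2,3] "plan" : NP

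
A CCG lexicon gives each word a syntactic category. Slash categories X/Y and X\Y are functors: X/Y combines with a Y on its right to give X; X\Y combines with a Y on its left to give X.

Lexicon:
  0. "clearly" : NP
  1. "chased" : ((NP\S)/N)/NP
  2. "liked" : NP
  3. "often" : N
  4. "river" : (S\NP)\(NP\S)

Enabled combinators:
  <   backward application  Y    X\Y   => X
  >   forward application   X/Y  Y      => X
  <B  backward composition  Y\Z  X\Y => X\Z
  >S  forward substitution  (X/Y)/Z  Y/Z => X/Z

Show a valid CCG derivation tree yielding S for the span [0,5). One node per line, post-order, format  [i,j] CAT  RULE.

[0,5] S   <
  [0,1] "clearly" : NP
  [1,5] S\NP   <
    [1,4] NP\S   >
      [1,3] (NP\S)/N   >
        [1,2] "chased" : ((NP\S)/N)/NP
        [2,3] "liked" : NP
      [3,4] "often" : N
    [4,5] "river" : (S\NP)\(NP\S)

[0,1] NP  lex  "clearly"
[1,2] ((NP\S)/N)/NP  lex  "chased"
[2,3] NP  lex  "liked"
[1,3] (NP\S)/N  >  k=2
[3,4] N  lex  "often"
[1,4] NP\S  >  k=3
[4,5] (S\NP)\(NP\S)  lex  "river"
[1,5] S\NP  <  k=4
[0,5] S  <  k=1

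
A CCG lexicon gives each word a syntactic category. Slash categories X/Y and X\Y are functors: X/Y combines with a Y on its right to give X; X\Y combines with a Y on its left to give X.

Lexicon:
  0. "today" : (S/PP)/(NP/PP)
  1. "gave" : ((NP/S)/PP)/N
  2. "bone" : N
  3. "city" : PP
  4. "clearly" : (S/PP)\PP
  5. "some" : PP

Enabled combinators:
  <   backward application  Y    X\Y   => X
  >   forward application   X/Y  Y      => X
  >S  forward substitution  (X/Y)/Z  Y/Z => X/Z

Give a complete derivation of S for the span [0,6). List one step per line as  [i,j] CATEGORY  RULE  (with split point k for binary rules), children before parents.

[0,6] S   >
  [0,5] S/PP   >
    [0,1] "today" : (S/PP)/(NP/PP)
    [1,5] NP/PP   >S
      [1,3] (NP/S)/PP   >
        [1,2] "gave" : ((NP/S)/PP)/N
        [2,3] "bone" : N
      [3,5] S/PP   <
        [3,4] "city" : PP
        [4,5] "clearly" : (S/PP)\PP
  [5,6] "some" : PP

[0,1] (S/PP)/(NP/PP)  lex  "today"
[1,2] ((NP/S)/PP)/N  lex  "gave"
[2,3] N  lex  "bone"
[1,3] (NP/S)/PP  >  k=2
[3,4] PP  lex  "city"
[4,5] (S/PP)\PP  lex  "clearly"
[3,5] S/PP  <  k=4
[1,5] NP/PP  >S  k=3
[0,5] S/PP  >  k=1
[5,6] PP  lex  "some"
[0,6] S  >  k=5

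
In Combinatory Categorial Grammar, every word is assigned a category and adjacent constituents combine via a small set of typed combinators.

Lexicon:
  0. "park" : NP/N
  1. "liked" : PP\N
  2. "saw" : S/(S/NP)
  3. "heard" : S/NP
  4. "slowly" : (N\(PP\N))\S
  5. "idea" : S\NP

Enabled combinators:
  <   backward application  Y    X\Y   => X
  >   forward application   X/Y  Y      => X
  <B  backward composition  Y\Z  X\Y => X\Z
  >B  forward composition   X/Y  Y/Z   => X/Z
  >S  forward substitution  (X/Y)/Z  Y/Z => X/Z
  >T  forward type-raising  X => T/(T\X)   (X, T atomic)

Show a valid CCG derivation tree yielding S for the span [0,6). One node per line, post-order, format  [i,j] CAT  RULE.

[0,1] NP/N  lex  "park"
[1,2] PP\N  lex  "liked"
[2,3] S/(S/NP)  lex  "saw"
[3,4] S/NP  lex  "heard"
[2,4] S  >  k=3
[4,5] (N\(PP\N))\S  lex  "slowly"
[2,5] N\(PP\N)  <  k=4
[1,5] N  <  k=2
[0,5] NP  >  k=1
[5,6] S\NP  lex  "idea"
[0,6] S  <  k=5

[0,6] S   <
  [0,5] NP   >
    [0,1] "park" : NP/N
    [1,5] N   <
      [1,2] "liked" : PP\N
      [2,5] N\(PP\N)   <
        [2,4] S   >
          [2,3] "saw" : S/(S/NP)
          [3,4] "heard" : S/NP
        [4,5] "slowly" : (N\(PP\N))\S
  [5,6] "idea" : S\NP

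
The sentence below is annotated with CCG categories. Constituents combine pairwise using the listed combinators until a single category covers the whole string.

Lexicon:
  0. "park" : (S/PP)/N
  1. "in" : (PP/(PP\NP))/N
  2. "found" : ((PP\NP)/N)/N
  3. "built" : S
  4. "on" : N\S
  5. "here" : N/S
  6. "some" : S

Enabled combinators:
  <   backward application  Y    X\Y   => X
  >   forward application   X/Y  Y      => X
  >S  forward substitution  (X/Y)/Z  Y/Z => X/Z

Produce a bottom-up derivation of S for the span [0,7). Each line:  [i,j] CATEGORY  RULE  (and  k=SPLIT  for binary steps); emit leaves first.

[0,7] S   >
  [0,5] S/N   >S
    [0,1] "park" : (S/PP)/N
    [1,5] PP/N   >S
      [1,2] "in" : (PP/(PP\NP))/N
      [2,5] (PP\NP)/N   >
        [2,3] "found" : ((PP\NP)/N)/N
        [3,5] N   <
          [3,4] "built" : S
          [4,5] "on" : N\S
  [5,7] N   >
    [5,6] "here" : N/S
    [6,7] "some" : S

[0,1] (S/PP)/N  lex  "park"
[1,2] (PP/(PP\NP))/N  lex  "in"
[2,3] ((PP\NP)/N)/N  lex  "found"
[3,4] S  lex  "built"
[4,5] N\S  lex  "on"
[3,5] N  <  k=4
[2,5] (PP\NP)/N  >  k=3
[1,5] PP/N  >S  k=2
[0,5] S/N  >S  k=1
[5,6] N/S  lex  "here"
[6,7] S  lex  "some"
[5,7] N  >  k=6
[0,7] S  >  k=5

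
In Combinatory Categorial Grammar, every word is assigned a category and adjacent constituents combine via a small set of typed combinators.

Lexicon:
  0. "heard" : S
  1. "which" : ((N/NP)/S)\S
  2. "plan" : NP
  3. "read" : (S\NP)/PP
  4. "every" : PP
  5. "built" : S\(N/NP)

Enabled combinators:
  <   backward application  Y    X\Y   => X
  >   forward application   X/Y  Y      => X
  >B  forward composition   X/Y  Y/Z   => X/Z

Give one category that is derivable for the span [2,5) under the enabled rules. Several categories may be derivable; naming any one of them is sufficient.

[0,6] S   <
  [0,5] N/NP   >
    [0,2] (N/NP)/S   <
      [0,1] "heard" : S
      [1,2] "which" : ((N/NP)/S)\S
    [2,5] S   <
      [2,3] "plan" : NP
      [3,5] S\NP   >
        [3,4] "read" : (S\NP)/PP
        [4,5] "every" : PP
  [5,6] "built" : S\(N/NP)

S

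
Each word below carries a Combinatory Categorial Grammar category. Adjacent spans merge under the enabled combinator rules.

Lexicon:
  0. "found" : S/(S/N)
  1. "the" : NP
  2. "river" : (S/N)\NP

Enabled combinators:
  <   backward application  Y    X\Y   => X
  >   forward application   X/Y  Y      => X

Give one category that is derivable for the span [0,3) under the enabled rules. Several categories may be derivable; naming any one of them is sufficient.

[0,3] S   >
  [0,1] "found" : S/(S/N)
  [1,3] S/N   <
    [1,2] "the" : NP
    [2,3] "river" : (S/N)\NP

S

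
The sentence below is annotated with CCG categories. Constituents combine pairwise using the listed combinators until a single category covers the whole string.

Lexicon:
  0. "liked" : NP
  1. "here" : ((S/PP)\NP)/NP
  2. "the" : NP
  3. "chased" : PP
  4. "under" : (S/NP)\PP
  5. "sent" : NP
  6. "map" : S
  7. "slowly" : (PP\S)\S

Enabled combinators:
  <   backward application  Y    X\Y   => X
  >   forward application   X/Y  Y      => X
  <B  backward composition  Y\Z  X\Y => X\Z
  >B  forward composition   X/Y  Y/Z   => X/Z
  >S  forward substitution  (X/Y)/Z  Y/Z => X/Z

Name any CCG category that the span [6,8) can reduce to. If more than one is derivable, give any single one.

[0,8] S   >
  [0,3] S/PP   <
    [0,1] "liked" : NP
    [1,3] (S/PP)\NP   >
      [1,2] "here" : ((S/PP)\NP)/NP
      [2,3] "the" : NP
  [3,8] PP   <
    [3,6] S   >
      [3,5] S/NP   <
        [3,4] "chased" : PP
        [4,5] "under" : (S/NP)\PP
      [5,6] "sent" : NP
    [6,8] PP\S   <
      [6,7] "map" : S
      [7,8] "slowly" : (PP\S)\S

PP\S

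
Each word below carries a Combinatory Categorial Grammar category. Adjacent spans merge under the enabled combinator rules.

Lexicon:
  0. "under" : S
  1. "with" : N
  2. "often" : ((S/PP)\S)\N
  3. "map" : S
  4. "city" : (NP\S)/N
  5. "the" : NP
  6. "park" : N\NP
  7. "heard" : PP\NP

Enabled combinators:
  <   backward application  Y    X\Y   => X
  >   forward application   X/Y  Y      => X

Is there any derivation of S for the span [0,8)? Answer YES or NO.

[0,8] S   >
  [0,3] S/PP   <
    [0,1] "under" : S
    [1,3] (S/PP)\S   <
      [1,2] "with" : N
      [2,3] "often" : ((S/PP)\S)\N
  [3,8] PP   <
    [3,7] NP   <
      [3,4] "map" : S
      [4,7] NP\S   >
        [4,5] "city" : (NP\S)/N
        [5,7] N   <
          [5,6] "the" : NP
          [6,7] "park" : N\NP
    [7,8] "heard" : PP\NP

YES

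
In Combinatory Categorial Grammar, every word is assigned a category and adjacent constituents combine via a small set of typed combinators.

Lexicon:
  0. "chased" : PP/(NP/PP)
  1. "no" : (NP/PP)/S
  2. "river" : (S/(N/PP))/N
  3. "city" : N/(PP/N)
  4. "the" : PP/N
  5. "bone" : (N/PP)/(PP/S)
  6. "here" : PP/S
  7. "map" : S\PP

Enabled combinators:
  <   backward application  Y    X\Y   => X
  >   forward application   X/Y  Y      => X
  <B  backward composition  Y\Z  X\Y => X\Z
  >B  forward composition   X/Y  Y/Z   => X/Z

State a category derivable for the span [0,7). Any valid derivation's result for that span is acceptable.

PP

[0,8] S   <
  [0,7] PP   >
    [0,1] "chased" : PP/(NP/PP)
    [1,7] NP/PP   >
      [1,2] "no" : (NP/PP)/S
      [2,7] S   >
        [2,5] S/(N/PP)   >
          [2,3] "river" : (S/(N/PP))/N
          [3,5] N   >
            [3,4] "city" : N/(PP/N)
            [4,5] "the" : PP/N
        [5,7] N/PP   >
          [5,6] "bone" : (N/PP)/(PP/S)
          [6,7] "here" : PP/S
  [7,8] "map" : S\PP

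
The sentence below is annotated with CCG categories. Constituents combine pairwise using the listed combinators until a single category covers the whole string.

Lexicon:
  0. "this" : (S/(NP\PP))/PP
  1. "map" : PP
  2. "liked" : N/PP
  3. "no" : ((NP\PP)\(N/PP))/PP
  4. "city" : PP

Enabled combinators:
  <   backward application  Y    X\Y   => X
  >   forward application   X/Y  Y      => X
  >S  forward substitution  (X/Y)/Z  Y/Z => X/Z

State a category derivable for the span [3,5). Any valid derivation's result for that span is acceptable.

[0,5] S   >
  [0,2] S/(NP\PP)   >
    [0,1] "this" : (S/(NP\PP))/PP
    [1,2] "map" : PP
  [2,5] NP\PP   <
    [2,3] "liked" : N/PP
    [3,5] (NP\PP)\(N/PP)   >
      [3,4] "no" : ((NP\PP)\(N/PP))/PP
      [4,5] "city" : PP

(NP\PP)\(N/PP)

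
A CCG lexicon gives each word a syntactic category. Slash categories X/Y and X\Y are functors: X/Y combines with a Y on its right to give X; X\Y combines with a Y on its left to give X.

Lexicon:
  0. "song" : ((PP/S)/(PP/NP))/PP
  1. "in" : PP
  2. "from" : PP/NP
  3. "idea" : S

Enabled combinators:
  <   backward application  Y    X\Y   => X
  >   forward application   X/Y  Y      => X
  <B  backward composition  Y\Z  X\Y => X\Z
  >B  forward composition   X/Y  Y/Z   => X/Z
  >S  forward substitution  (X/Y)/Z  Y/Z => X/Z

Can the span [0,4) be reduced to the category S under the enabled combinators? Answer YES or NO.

((PP/S)/(PP/NP))/PP PP PP/NP S
CKY chart[0,4] = {PP}; S ∉ chart

NO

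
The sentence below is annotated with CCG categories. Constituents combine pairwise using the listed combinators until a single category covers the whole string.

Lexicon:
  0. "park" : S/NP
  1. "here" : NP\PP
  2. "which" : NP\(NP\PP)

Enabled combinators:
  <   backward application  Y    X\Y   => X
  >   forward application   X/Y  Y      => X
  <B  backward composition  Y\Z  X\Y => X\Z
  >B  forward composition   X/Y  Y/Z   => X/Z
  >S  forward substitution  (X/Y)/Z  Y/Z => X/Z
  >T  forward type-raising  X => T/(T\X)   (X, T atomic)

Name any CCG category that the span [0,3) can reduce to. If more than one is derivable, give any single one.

[0,3] S   >
  [0,1] "park" : S/NP
  [1,3] NP   <
    [1,2] "here" : NP\PP
    [2,3] "which" : NP\(NP\PP)

S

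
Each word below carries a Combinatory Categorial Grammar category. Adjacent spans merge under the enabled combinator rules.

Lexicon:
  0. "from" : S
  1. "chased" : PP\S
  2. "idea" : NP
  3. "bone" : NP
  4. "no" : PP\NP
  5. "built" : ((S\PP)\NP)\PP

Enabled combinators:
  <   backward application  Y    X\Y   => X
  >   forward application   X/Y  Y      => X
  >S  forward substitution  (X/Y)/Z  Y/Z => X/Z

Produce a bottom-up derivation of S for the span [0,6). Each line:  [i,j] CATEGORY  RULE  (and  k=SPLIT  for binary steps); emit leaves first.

[0,6] S   <
  [0,2] PP   <
    [0,1] "from" : S
    [1,2] "chased" : PP\S
  [2,6] S\PP   <
    [2,3] "idea" : NP
    [3,6] (S\PP)\NP   <
      [3,5] PP   <
        [3,4] "bone" : NP
        [4,5] "no" : PP\NP
      [5,6] "built" : ((S\PP)\NP)\PP

[0,1] S  lex  "from"
[1,2] PP\S  lex  "chased"
[0,2] PP  <  k=1
[2,3] NP  lex  "idea"
[3,4] NP  lex  "bone"
[4,5] PP\NP  lex  "no"
[3,5] PP  <  k=4
[5,6] ((S\PP)\NP)\PP  lex  "built"
[3,6] (S\PP)\NP  <  k=5
[2,6] S\PP  <  k=3
[0,6] S  <  k=2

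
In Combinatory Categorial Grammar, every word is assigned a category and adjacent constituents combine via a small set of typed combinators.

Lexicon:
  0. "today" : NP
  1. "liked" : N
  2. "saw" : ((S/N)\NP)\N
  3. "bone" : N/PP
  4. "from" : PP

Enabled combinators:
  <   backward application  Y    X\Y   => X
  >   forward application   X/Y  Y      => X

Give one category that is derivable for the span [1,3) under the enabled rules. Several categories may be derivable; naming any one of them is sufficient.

(S/N)\NP

[0,5] S   >
  [0,3] S/N   <
    [0,1] "today" : NP
    [1,3] (S/N)\NP   <
      [1,2] "liked" : N
      [2,3] "saw" : ((S/N)\NP)\N
  [3,5] N   >
    [3,4] "bone" : N/PP
    [4,5] "from" : PP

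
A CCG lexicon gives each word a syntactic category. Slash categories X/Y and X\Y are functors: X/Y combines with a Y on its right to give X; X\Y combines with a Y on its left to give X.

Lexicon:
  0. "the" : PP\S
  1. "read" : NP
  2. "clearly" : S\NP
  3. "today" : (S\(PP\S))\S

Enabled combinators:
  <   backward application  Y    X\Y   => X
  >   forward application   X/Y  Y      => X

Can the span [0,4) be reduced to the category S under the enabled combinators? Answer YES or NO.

[0,4] S   <
  [0,1] "the" : PP\S
  [1,4] S\(PP\S)   <
    [1,3] S   <
      [1,2] "read" : NP
      [2,3] "clearly" : S\NP
    [3,4] "today" : (S\(PP\S))\S

YES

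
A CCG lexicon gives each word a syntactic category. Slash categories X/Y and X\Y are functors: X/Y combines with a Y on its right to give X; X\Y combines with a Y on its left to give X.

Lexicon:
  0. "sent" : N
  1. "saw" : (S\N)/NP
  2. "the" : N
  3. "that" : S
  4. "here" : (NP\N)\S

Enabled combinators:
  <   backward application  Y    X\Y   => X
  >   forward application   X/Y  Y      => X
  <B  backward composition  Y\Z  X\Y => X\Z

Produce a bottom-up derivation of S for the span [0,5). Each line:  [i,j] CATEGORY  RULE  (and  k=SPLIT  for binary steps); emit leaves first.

[0,1] N  lex  "sent"
[1,2] (S\N)/NP  lex  "saw"
[2,3] N  lex  "the"
[3,4] S  lex  "that"
[4,5] (NP\N)\S  lex  "here"
[3,5] NP\N  <  k=4
[2,5] NP  <  k=3
[1,5] S\N  >  k=2
[0,5] S  <  k=1

[0,5] S   <
  [0,1] "sent" : N
  [1,5] S\N   >
    [1,2] "saw" : (S\N)/NP
    [2,5] NP   <
      [2,3] "the" : N
      [3,5] NP\N   <
        [3,4] "that" : S
        [4,5] "here" : (NP\N)\S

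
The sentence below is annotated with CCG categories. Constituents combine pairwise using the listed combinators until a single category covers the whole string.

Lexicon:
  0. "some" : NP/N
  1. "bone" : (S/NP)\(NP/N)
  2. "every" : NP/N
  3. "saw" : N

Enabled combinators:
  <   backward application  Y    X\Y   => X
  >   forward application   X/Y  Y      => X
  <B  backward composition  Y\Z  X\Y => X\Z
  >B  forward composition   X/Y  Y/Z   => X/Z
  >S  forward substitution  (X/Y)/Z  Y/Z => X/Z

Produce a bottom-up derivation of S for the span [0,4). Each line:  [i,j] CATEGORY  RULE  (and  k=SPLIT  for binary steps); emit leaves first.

[0,4] S   >
  [0,2] S/NP   <
    [0,1] "some" : NP/N
    [1,2] "bone" : (S/NP)\(NP/N)
  [2,4] NP   >
    [2,3] "every" : NP/N
    [3,4] "saw" : N

[0,1] NP/N  lex  "some"
[1,2] (S/NP)\(NP/N)  lex  "bone"
[0,2] S/NP  <  k=1
[2,3] NP/N  lex  "every"
[3,4] N  lex  "saw"
[2,4] NP  >  k=3
[0,4] S  >  k=2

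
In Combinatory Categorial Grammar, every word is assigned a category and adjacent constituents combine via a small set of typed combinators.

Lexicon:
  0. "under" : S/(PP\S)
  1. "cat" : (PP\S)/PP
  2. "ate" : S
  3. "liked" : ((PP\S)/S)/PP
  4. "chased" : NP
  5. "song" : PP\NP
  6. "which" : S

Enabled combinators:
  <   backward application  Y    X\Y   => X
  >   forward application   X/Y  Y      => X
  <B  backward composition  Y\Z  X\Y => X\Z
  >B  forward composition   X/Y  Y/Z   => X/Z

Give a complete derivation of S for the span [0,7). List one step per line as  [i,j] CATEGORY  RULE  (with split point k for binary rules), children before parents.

[0,7] S   >
  [0,2] S/PP   >B
    [0,1] "under" : S/(PP\S)
    [1,2] "cat" : (PP\S)/PP
  [2,7] PP   <
    [2,3] "ate" : S
    [3,7] PP\S   >
      [3,6] (PP\S)/S   >
        [3,4] "liked" : ((PP\S)/S)/PP
        [4,6] PP   <
          [4,5] "chased" : NP
          [5,6] "song" : PP\NP
      [6,7] "which" : S

[0,1] S/(PP\S)  lex  "under"
[1,2] (PP\S)/PP  lex  "cat"
[0,2] S/PP  >B  k=1
[2,3] S  lex  "ate"
[3,4] ((PP\S)/S)/PP  lex  "liked"
[4,5] NP  lex  "chased"
[5,6] PP\NP  lex  "song"
[4,6] PP  <  k=5
[3,6] (PP\S)/S  >  k=4
[6,7] S  lex  "which"
[3,7] PP\S  >  k=6
[2,7] PP  <  k=3
[0,7] S  >  k=2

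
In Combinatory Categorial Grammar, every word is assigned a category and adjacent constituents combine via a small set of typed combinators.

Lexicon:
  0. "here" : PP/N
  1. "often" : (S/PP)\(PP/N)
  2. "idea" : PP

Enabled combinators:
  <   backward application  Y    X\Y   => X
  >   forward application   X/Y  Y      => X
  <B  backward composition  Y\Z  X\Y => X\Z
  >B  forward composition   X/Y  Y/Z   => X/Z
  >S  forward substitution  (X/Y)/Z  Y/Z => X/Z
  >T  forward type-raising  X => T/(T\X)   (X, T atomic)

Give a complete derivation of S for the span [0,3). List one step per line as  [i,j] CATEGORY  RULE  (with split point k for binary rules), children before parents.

[0,1] PP/N  lex  "here"
[1,2] (S/PP)\(PP/N)  lex  "often"
[0,2] S/PP  <  k=1
[2,3] PP  lex  "idea"
[0,3] S  >  k=2

[0,3] S   >
  [0,2] S/PP   <
    [0,1] "here" : PP/N
    [1,2] "often" : (S/PP)\(PP/N)
  [2,3] "idea" : PP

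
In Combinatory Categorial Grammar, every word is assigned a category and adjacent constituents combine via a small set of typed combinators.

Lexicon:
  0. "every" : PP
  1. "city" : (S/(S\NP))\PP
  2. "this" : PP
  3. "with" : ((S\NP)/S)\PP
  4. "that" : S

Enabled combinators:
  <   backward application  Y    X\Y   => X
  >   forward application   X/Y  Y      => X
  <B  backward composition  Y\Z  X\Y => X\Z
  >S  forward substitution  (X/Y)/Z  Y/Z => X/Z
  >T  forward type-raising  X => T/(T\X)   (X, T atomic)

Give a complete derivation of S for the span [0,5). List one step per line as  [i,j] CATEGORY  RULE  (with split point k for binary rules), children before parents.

[0,1] PP  lex  "every"
[1,2] (S/(S\NP))\PP  lex  "city"
[0,2] S/(S\NP)  <  k=1
[2,3] PP  lex  "this"
[3,4] ((S\NP)/S)\PP  lex  "with"
[2,4] (S\NP)/S  <  k=3
[4,5] S  lex  "that"
[2,5] S\NP  >  k=4
[0,5] S  >  k=2

[0,5] S   >
  [0,2] S/(S\NP)   <
    [0,1] "every" : PP
    [1,2] "city" : (S/(S\NP))\PP
  [2,5] S\NP   >
    [2,4] (S\NP)/S   <
      [2,3] "this" : PP
      [3,4] "with" : ((S\NP)/S)\PP
    [4,5] "that" : S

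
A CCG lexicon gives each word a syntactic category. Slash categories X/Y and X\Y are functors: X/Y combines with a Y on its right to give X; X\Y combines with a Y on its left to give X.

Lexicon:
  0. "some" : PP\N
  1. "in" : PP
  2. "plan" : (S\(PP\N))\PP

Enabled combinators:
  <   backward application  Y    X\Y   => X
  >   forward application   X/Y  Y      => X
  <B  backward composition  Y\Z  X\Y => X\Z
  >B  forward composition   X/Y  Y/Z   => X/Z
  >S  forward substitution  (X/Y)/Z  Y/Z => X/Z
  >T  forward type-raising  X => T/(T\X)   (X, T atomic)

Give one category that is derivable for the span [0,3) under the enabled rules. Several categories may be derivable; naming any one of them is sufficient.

S

[0,3] S   <
  [0,1] "some" : PP\N
  [1,3] S\(PP\N)   <
    [1,2] "in" : PP
    [2,3] "plan" : (S\(PP\N))\PP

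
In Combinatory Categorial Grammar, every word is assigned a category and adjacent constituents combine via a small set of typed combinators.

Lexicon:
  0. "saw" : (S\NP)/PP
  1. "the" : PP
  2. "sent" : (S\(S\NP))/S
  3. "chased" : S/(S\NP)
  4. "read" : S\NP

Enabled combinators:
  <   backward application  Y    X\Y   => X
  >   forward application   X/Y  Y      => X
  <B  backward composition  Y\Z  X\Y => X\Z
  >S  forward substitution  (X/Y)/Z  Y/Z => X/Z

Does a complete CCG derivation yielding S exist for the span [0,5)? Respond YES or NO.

YES

[0,5] S   <
  [0,2] S\NP   >
    [0,1] "saw" : (S\NP)/PP
    [1,2] "the" : PP
  [2,5] S\(S\NP)   >
    [2,3] "sent" : (S\(S\NP))/S
    [3,5] S   >
      [3,4] "chased" : S/(S\NP)
      [4,5] "read" : S\NP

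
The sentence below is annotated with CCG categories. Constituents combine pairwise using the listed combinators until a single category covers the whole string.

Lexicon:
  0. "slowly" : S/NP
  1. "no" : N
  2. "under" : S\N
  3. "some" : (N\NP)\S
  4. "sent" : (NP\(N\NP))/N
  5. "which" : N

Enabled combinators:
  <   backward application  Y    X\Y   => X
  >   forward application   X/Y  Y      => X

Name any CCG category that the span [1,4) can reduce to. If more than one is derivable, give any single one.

[0,6] S   >
  [0,1] "slowly" : S/NP
  [1,6] NP   <
    [1,4] N\NP   <
      [1,3] S   <
        [1,2] "no" : N
        [2,3] "under" : S\N
      [3,4] "some" : (N\NP)\S
    [4,6] NP\(N\NP)   >
      [4,5] "sent" : (NP\(N\NP))/N
      [5,6] "which" : N

N\NP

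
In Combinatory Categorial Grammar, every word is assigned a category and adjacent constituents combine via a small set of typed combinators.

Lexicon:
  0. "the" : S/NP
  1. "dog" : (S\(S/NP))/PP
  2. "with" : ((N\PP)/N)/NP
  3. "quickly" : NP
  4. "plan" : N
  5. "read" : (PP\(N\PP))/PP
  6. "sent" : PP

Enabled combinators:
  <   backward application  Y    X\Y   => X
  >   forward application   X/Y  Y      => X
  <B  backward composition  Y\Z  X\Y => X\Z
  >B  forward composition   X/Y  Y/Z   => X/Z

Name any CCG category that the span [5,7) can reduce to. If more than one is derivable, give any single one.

PP\(N\PP)

[0,7] S   <
  [0,1] "the" : S/NP
  [1,7] S\(S/NP)   >
    [1,2] "dog" : (S\(S/NP))/PP
    [2,7] PP   <
      [2,5] N\PP   >
        [2,4] (N\PP)/N   >
          [2,3] "with" : ((N\PP)/N)/NP
          [3,4] "quickly" : NP
        [4,5] "plan" : N
      [5,7] PP\(N\PP)   >
        [5,6] "read" : (PP\(N\PP))/PP
        [6,7] "sent" : PP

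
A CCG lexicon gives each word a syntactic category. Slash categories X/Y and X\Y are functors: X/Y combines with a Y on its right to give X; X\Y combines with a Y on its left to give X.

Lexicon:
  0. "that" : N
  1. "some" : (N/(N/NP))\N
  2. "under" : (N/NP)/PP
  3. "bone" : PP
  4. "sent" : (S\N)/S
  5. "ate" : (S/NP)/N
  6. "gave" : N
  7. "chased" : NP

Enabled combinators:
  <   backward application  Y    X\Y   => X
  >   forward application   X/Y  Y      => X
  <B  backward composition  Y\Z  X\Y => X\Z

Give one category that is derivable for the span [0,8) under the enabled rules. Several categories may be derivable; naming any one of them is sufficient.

[0,8] S   <
  [0,4] N   >
    [0,2] N/(N/NP)   <
      [0,1] "that" : N
      [1,2] "some" : (N/(N/NP))\N
    [2,4] N/NP   >
      [2,3] "under" : (N/NP)/PP
      [3,4] "bone" : PP
  [4,8] S\N   >
    [4,5] "sent" : (S\N)/S
    [5,8] S   >
      [5,7] S/NP   >
        [5,6] "ate" : (S/NP)/N
        [6,7] "gave" : N
      [7,8] "chased" : NP

S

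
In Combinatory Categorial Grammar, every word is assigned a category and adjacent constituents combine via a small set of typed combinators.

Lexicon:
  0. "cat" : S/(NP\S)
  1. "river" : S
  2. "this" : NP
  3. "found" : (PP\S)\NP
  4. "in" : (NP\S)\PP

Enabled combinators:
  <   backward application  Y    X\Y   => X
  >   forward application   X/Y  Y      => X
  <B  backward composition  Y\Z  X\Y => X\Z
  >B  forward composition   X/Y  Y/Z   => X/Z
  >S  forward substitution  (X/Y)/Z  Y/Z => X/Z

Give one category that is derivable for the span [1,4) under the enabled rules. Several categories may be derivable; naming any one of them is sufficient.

[0,5] S   >
  [0,1] "cat" : S/(NP\S)
  [1,5] NP\S   <
    [1,4] PP   <
      [1,2] "river" : S
      [2,4] PP\S   <
        [2,3] "this" : NP
        [3,4] "found" : (PP\S)\NP
    [4,5] "in" : (NP\S)\PP

PP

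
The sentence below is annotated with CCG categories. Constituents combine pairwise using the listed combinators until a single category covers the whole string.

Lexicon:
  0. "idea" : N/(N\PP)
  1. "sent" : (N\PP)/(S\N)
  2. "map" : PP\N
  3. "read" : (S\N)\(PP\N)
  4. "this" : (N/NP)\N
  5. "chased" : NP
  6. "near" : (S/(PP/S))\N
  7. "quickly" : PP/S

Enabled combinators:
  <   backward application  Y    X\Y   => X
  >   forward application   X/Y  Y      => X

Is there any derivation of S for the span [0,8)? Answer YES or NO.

YES

[0,8] S   >
  [0,7] S/(PP/S)   <
    [0,6] N   >
      [0,5] N/NP   <
        [0,4] N   >
          [0,1] "idea" : N/(N\PP)
          [1,4] N\PP   >
            [1,2] "sent" : (N\PP)/(S\N)
            [2,4] S\N   <
              [2,3] "map" : PP\N
              [3,4] "read" : (S\N)\(PP\N)
        [4,5] "this" : (N/NP)\N
      [5,6] "chased" : NP
    [6,7] "near" : (S/(PP/S))\N
  [7,8] "quickly" : PP/S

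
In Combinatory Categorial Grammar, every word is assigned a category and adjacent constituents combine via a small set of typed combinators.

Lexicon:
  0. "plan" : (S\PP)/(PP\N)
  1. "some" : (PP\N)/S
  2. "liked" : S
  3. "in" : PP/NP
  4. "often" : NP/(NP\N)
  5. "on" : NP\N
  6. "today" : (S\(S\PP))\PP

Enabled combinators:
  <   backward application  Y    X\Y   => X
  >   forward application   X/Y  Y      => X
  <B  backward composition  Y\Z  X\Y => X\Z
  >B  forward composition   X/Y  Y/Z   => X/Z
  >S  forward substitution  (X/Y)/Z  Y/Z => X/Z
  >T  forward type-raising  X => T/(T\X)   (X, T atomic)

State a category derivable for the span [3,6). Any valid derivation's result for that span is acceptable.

PP

[0,7] S   <
  [0,3] S\PP   >
    [0,1] "plan" : (S\PP)/(PP\N)
    [1,3] PP\N   >
      [1,2] "some" : (PP\N)/S
      [2,3] "liked" : S
  [3,7] S\(S\PP)   <
    [3,6] PP   >
      [3,4] "in" : PP/NP
      [4,6] NP   >
        [4,5] "often" : NP/(NP\N)
        [5,6] "on" : NP\N
    [6,7] "today" : (S\(S\PP))\PP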